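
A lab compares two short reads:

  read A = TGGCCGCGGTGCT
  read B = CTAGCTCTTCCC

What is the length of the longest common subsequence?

Match T [1,2]; then G [2,4]; then C [4,7]; then C [5,10]; then C [7,11]; then C [12,12] — 6 bases in the same relative order in both, and the DP table's final entry dp[13][12] is also 6, so no common subsequence is longer.

6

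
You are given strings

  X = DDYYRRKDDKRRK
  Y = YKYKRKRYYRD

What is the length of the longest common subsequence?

Pick Y at X[3]=Y[1], Y at X[4]=Y[3], R at X[6]=Y[5], K at X[10]=Y[6], R at X[11]=Y[7], R at X[12]=Y[10]; all 6 characters appear in both, in order. The LCS DP gives dp[13][11] = 6, so this is optimal.

6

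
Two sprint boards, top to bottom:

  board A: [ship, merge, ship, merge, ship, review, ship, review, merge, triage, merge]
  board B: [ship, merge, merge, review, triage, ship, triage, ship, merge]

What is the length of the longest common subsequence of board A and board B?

Taking ship at board A[1]=board B[1] → merge at board A[2]=board B[2] → merge at board A[4]=board B[3] → review at board A[6]=board B[4] → ship at board A[7]=board B[6] → triage at board A[10]=board B[7] → merge at board A[11]=board B[9] gives a common subsequence of length 7. dp[11][9] = 7 confirms this is the maximum.

7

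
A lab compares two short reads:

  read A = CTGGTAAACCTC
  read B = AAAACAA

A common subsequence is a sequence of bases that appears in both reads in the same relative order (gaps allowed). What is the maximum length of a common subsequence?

Taking A at read A[6]=read B[2], A at read A[7]=read B[3], A at read A[8]=read B[4], C at read A[9]=read B[5] gives a common subsequence of length 4. Since dp[12][7] = 4, nothing longer is possible.

4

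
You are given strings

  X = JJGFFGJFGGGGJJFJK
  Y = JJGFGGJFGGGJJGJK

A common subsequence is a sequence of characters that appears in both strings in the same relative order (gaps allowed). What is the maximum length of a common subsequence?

14

Pick J at X[1]=Y[1]; then J at X[2]=Y[2]; then G at X[3]=Y[3]; then F at X[4]=Y[4]; then G at X[6]=Y[6]; then J at X[7]=Y[7]; then F at X[8]=Y[8]; then G at X[10]=Y[9]; then G at X[11]=Y[10]; then G at X[12]=Y[11]; then J at X[13]=Y[12]; then J at X[14]=Y[13]; then J at X[16]=Y[15]; then K at X[17]=Y[16]; all 14 characters appear in both, in order. Since dp[17][16] = 14, nothing longer is possible.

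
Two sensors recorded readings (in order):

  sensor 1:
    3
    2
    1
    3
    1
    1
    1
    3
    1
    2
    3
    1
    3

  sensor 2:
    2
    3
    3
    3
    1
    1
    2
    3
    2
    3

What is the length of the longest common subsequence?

7

Taking 3 [1,3], then 3 [4,4], then 1 [5,5], then 1 [6,6], then 3 [8,8], then 2 [10,9], then 3 [13,10] gives a common subsequence of length 7. Since dp[13][10] = 7, nothing longer is possible.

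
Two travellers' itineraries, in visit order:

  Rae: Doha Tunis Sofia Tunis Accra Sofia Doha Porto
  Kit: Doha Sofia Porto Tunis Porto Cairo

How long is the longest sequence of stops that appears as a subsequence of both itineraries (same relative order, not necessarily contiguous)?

4

Match Doha at Rae[1]=Kit[1], then Sofia at Rae[3]=Kit[2], then Tunis at Rae[4]=Kit[4], then Porto at Rae[8]=Kit[5] — 4 stops in the same relative order in both. dp[8][6] = 4 confirms this is the maximum.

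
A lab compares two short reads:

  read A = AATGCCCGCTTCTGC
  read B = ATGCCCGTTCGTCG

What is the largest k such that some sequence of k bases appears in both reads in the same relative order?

Match A at read A[2]=read B[1]; then T at read A[3]=read B[2]; then G at read A[4]=read B[3]; then C at read A[5]=read B[4]; then C at read A[6]=read B[5]; then C at read A[7]=read B[6]; then G at read A[8]=read B[7]; then T at read A[10]=read B[8]; then T at read A[11]=read B[9]; then C at read A[12]=read B[10]; then T at read A[13]=read B[12]; then G at read A[14]=read B[14] — 12 bases in the same relative order in both, and the DP table's final entry dp[15][14] is also 12, so no common subsequence is longer.

12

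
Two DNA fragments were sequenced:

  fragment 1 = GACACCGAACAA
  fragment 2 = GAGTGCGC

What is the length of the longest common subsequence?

5

Pick G (fragment 1 #1, fragment 2 #1) → A (fragment 1 #2, fragment 2 #2) → C (fragment 1 #6, fragment 2 #6) → G (fragment 1 #7, fragment 2 #7) → C (fragment 1 #10, fragment 2 #8); all 5 bases appear in both, in order. dp[12][8] = 5 confirms this is the maximum.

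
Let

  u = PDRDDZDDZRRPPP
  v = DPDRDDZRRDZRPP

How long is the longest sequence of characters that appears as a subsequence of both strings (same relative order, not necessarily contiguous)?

Match P [1,2] → D [2,3] → R [3,4] → D [4,5] → D [5,6] → Z [6,7] → D [8,10] → Z [9,11] → R [11,12] → P [13,13] → P [14,14] — 11 characters in the same relative order in both. Since dp[14][14] = 11, nothing longer is possible.

11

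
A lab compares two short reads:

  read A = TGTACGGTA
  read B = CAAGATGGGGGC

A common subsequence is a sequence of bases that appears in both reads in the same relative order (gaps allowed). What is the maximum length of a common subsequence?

4

Let dp[i][j] be the LCS length of the first i bases of read A and the first j bases of read B. dp[i][j] = dp[i-1][j-1]+1 when the i-th and j-th bases match, else max(dp[i-1][j], dp[i][j-1]).
    ·  C  A  A  G  A  T  G  G  G  G  G  C
 ·  0  0  0  0  0  0  0  0  0  0  0  0  0
 T  0  0  0  0  0  0  1  1  1  1  1  1  1
 G  0  0  0  0  1  1  1  2  2  2  2  2  2
 T  0  0  0  0  1  1  2  2  2  2  2  2  2
 A  0  0  1  1  1  2  2  2  2  2  2  2  2
 C  0  1  1  1  1  2  2  2  2  2  2  2  3
 G  0  1  1  1  2  2  2  3  3  3  3  3  3
 G  0  1  1  1  2  2  2  3  4  4  4  4  4
 T  0  1  1  1  2  2  3  3  4  4  4  4  4
 A  0  1  2  2  2  3  3  3  4  4  4  4  4
dp[9][12] = 4. One LCS (by backtracking along matches): TGGG.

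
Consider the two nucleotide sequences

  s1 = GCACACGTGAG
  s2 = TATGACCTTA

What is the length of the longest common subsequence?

6

Let dp[i][j] be the LCS length of the first i bases of s1 and the first j bases of s2. dp[i][j] = dp[i-1][j-1]+1 when the i-th and j-th bases match, else max(dp[i-1][j], dp[i][j-1]).
    ·  T  A  T  G  A  C  C  T  T  A
 ·  0  0  0  0  0  0  0  0  0  0  0
 G  0  0  0  0  1  1  1  1  1  1  1
 C  0  0  0  0  1  1  2  2  2  2  2
 A  0  0  1  1  1  2  2  2  2  2  3
 C  0  0  1  1  1  2  3  3  3  3  3
 A  0  0  1  1  1  2  3  3  3  3  4
 C  0  0  1  1  1  2  3  4  4  4  4
 G  0  0  1  1  2  2  3  4  4  4  4
 T  0  1  1  2  2  2  3  4  5  5  5
 G  0  1  1  2  3  3  3  4  5  5  5
 A  0  1  2  2  3  4  4  4  5  5  6
 G  0  1  2  2  3  4  4  4  5  5  6
dp[11][10] = 6. One LCS (by backtracking along matches): GACCTA.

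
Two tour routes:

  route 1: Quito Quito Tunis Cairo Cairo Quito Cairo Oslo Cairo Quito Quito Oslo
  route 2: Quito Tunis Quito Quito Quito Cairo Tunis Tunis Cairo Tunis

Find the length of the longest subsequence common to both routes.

Match Quito [1,3], Quito [2,4], Quito [6,5], Cairo [7,6], Cairo [9,9] — 5 stops in the same relative order in both. The LCS DP gives dp[12][10] = 5, so this is optimal.

5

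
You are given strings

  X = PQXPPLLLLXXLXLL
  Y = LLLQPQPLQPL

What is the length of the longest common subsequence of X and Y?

Taking P at X[1]=Y[5], Q at X[2]=Y[6], P at X[4]=Y[7], P at X[5]=Y[10], L at X[15]=Y[11] gives a common subsequence of length 5. dp[15][11] = 5 confirms this is the maximum.

5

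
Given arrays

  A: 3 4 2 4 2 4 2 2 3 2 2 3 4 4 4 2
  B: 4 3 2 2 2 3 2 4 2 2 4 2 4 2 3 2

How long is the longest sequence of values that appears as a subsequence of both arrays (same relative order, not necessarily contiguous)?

10

One common subsequence of length 10: 3 at A[1]=B[2] → 2 at A[3]=B[5] → 2 at A[5]=B[7] → 4 at A[6]=B[8] → 2 at A[7]=B[9] → 2 at A[8]=B[10] → 2 at A[10]=B[12] → 2 at A[11]=B[14] → 3 at A[12]=B[15] → 2 at A[16]=B[16]. Since dp[16][16] = 10, nothing longer is possible.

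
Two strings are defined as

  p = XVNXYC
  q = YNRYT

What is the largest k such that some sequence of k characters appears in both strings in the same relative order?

Let dp[i][j] be the LCS length of the first i characters of p and the first j characters of q. dp[i][j] = dp[i-1][j-1]+1 when the i-th and j-th characters match, else max(dp[i-1][j], dp[i][j-1]).
    ·  Y  N  R  Y  T
 ·  0  0  0  0  0  0
 X  0  0  0  0  0  0
 V  0  0  0  0  0  0
 N  0  0  1  1  1  1
 X  0  0  1  1  1  1
 Y  0  1  1  1  2  2
 C  0  1  1  1  2  2
dp[6][5] = 2. One LCS (by backtracking along matches): NY.

2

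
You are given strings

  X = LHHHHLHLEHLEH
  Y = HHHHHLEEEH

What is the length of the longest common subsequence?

Let dp[i][j] be the LCS length of the first i characters of X and the first j characters of Y. dp[i][j] = dp[i-1][j-1]+1 when the i-th and j-th characters match, else max(dp[i-1][j], dp[i][j-1]).
    ·  H  H  H  H  H  L  E  E  E  H
 ·  0  0  0  0  0  0  0  0  0  0  0
 L  0  0  0  0  0  0  1  1  1  1  1
 H  0  1  1  1  1  1  1  1  1  1  2
 H  0  1  2  2  2  2  2  2  2  2  2
 H  0  1  2  3  3  3  3  3  3  3  3
 H  0  1  2  3  4  4  4  4  4  4  4
 L  0  1  2  3  4  4  5  5  5  5  5
 H  0  1  2  3  4  5  5  5  5  5  6
 L  0  1  2  3  4  5  6  6  6  6  6
 E  0  1  2  3  4  5  6  7  7  7  7
 H  0  1  2  3  4  5  6  7  7  7  8
 L  0  1  2  3  4  5  6  7  7  7  8
 E  0  1  2  3  4  5  6  7  8  8  8
 H  0  1  2  3  4  5  6  7  8  8  9
dp[13][10] = 9. One LCS (by backtracking along matches): HHHHHLEEH.

9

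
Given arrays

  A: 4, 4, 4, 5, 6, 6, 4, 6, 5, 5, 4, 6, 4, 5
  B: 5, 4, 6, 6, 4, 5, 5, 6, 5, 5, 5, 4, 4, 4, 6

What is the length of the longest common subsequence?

9

Pick 4 (A #3, B #2); then 6 (A #5, B #3); then 6 (A #6, B #4); then 4 (A #7, B #5); then 6 (A #8, B #8); then 5 (A #9, B #10); then 5 (A #10, B #11); then 4 (A #11, B #14); then 6 (A #12, B #15); all 9 values appear in both, in order. Since dp[14][15] = 9, nothing longer is possible.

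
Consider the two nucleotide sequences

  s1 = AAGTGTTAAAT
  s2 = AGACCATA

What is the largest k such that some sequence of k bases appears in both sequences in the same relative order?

5

Match A at s1[2]=s2[1], then G at s1[5]=s2[2], then A at s1[8]=s2[3], then A at s1[9]=s2[6], then A at s1[10]=s2[8] — 5 bases in the same relative order in both. dp[11][8] = 5 confirms this is the maximum.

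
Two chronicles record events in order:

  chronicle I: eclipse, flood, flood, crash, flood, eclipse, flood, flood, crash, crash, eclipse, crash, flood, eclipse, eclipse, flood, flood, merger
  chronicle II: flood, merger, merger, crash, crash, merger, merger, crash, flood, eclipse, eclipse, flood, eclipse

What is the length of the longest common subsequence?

8

Pick flood [2,1]; then crash [4,4]; then crash [9,5]; then crash [12,8]; then flood [13,9]; then eclipse [14,10]; then eclipse [15,11]; then flood [16,12]; all 8 events appear in both, in order. dp[18][13] = 8 confirms this is the maximum.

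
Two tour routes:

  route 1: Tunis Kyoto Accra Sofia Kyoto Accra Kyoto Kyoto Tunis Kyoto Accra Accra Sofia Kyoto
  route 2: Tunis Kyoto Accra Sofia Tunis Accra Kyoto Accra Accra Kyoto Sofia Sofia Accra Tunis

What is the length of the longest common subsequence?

9

Pick Tunis at route 1[1]=route 2[1], Kyoto at route 1[2]=route 2[2], Accra at route 1[3]=route 2[3], Sofia at route 1[4]=route 2[4], Accra at route 1[6]=route 2[6], Kyoto at route 1[10]=route 2[7], Accra at route 1[11]=route 2[8], Accra at route 1[12]=route 2[9], Sofia at route 1[13]=route 2[12]; all 9 stops appear in both, in order. Since dp[14][14] = 9, nothing longer is possible.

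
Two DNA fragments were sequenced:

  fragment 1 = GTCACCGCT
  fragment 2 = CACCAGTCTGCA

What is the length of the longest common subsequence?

Let dp[i][j] be the LCS length of the first i bases of fragment 1 and the first j bases of fragment 2. dp[i][j] = dp[i-1][j-1]+1 when the i-th and j-th bases match, else max(dp[i-1][j], dp[i][j-1]).
    ·  C  A  C  C  A  G  T  C  T  G  C  A
 ·  0  0  0  0  0  0  0  0  0  0  0  0  0
 G  0  0  0  0  0  0  1  1  1  1  1  1  1
 T  0  0  0  0  0  0  1  2  2  2  2  2  2
 C  0  1  1  1  1  1  1  2  3  3  3  3  3
 A  0  1  2  2  2  2  2  2  3  3  3  3  4
 C  0  1  2  3  3  3  3  3  3  3  3  4  4
 C  0  1  2  3  4  4  4  4  4  4  4  4  4
 G  0  1  2  3  4  4  5  5  5  5  5  5  5
 C  0  1  2  3  4  4  5  5  6  6  6  6  6
 T  0  1  2  3  4  4  5  6  6  7  7  7  7
dp[9][12] = 7. One LCS (by backtracking along matches): CACCGCT.

7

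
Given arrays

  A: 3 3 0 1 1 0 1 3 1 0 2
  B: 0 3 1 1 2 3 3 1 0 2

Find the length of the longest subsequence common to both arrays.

7

Let dp[i][j] be the LCS length of the first i values of A and the first j values of B. dp[i][j] = dp[i-1][j-1]+1 when the i-th and j-th values match, else max(dp[i-1][j], dp[i][j-1]).
    ·  0  3  1  1  2  3  3  1  0  2
 ·  0  0  0  0  0  0  0  0  0  0  0
 3  0  0  1  1  1  1  1  1  1  1  1
 3  0  0  1  1  1  1  2  2  2  2  2
 0  0  1  1  1  1  1  2  2  2  3  3
 1  0  1  1  2  2  2  2  2  3  3  3
 1  0  1  1  2  3  3  3  3  3  3  3
 0  0  1  1  2  3  3  3  3  3  4  4
 1  0  1  1  2  3  3  3  3  4  4  4
 3  0  1  2  2  3  3  4  4  4  4  4
 1  0  1  2  3  3  3  4  4  5  5  5
 0  0  1  2  3  3  3  4  4  5  6  6
 2  0  1  2  3  3  4  4  4  5  6  7
dp[11][10] = 7. One LCS (by backtracking along matches): 3, 1, 1, 3, 1, 0, 2.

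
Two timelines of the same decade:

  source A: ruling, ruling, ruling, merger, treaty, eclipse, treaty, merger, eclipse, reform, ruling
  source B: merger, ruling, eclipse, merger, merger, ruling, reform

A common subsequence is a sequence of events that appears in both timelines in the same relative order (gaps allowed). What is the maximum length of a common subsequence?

Match ruling [1,2], then merger [4,4], then merger [8,5], then reform [10,7] — 4 events in the same relative order in both. The LCS DP gives dp[11][7] = 4, so this is optimal.

4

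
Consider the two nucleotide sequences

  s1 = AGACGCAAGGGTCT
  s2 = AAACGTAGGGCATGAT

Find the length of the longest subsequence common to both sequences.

10

Taking A (s1 #1, s2 #2), then A (s1 #3, s2 #3), then C (s1 #4, s2 #4), then G (s1 #5, s2 #5), then A (s1 #8, s2 #7), then G (s1 #9, s2 #8), then G (s1 #10, s2 #9), then G (s1 #11, s2 #10), then T (s1 #12, s2 #13), then T (s1 #14, s2 #16) gives a common subsequence of length 10. The LCS DP gives dp[14][16] = 10, so this is optimal.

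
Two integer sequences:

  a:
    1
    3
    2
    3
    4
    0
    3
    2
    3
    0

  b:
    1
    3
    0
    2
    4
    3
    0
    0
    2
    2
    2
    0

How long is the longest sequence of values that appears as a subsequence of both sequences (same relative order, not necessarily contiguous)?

7

Let dp[i][j] be the LCS length of the first i values of a and the first j values of b. dp[i][j] = dp[i-1][j-1]+1 when the i-th and j-th values match, else max(dp[i-1][j], dp[i][j-1]).
    ·  1  3  0  2  4  3  0  0  2  2  2  0
 ·  0  0  0  0  0  0  0  0  0  0  0  0  0
 1  0  1  1  1  1  1  1  1  1  1  1  1  1
 3  0  1  2  2  2  2  2  2  2  2  2  2  2
 2  0  1  2  2  3  3  3  3  3  3  3  3  3
 3  0  1  2  2  3  3  4  4  4  4  4  4  4
 4  0  1  2  2  3  4  4  4  4  4  4  4  4
 0  0  1  2  3  3  4  4  5  5  5  5  5  5
 3  0  1  2  3  3  4  5  5  5  5  5  5  5
 2  0  1  2  3  4  4  5  5  5  6  6  6  6
 3  0  1  2  3  4  4  5  5  5  6  6  6  6
 0  0  1  2  3  4  4  5  6  6  6  6  6  7
dp[10][12] = 7. One LCS (by backtracking along matches): 1, 3, 2, 3, 0, 2, 0.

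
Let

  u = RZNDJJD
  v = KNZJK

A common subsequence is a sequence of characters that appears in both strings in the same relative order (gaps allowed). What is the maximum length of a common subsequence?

2

Pick Z (u #2, v #3) → J (u #5, v #4); all 2 characters appear in both, in order. The LCS DP gives dp[7][5] = 2, so this is optimal.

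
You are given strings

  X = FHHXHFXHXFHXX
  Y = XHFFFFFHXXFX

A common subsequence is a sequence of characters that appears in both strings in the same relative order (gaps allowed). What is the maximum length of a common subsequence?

Match X (X #4, Y #1), H (X #5, Y #2), F (X #6, Y #7), X (X #7, Y #9), X (X #9, Y #10), F (X #10, Y #11), X (X #13, Y #12) — 7 characters in the same relative order in both, and the DP table's final entry dp[13][12] is also 7, so no common subsequence is longer.

7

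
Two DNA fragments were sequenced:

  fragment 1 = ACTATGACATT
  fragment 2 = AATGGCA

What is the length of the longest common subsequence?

One common subsequence of length 6: A at fragment 1[1]=fragment 2[1]; then A at fragment 1[4]=fragment 2[2]; then T at fragment 1[5]=fragment 2[3]; then G at fragment 1[6]=fragment 2[5]; then C at fragment 1[8]=fragment 2[6]; then A at fragment 1[9]=fragment 2[7]. dp[11][7] = 6 confirms this is the maximum.

6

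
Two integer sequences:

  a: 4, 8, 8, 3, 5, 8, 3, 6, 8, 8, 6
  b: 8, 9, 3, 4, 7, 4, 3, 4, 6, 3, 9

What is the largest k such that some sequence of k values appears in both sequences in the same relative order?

4

Taking 8 at a[2]=b[1], then 3 at a[4]=b[3], then 3 at a[7]=b[7], then 6 at a[8]=b[9] gives a common subsequence of length 4. dp[11][11] = 4 confirms this is the maximum.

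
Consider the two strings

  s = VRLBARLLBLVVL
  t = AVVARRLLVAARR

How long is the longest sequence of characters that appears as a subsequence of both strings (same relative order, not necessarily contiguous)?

6

One common subsequence of length 6: V [1,3] → R [2,5] → R [6,6] → L [8,7] → L [10,8] → V [11,9]. dp[13][13] = 6 confirms this is the maximum.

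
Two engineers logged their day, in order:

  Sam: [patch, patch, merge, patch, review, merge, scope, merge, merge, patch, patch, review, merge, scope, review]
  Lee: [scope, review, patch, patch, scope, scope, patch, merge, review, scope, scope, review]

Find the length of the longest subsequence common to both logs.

7

Pick patch (Sam #1, Lee #4), patch (Sam #2, Lee #7), merge (Sam #3, Lee #8), review (Sam #5, Lee #9), scope (Sam #7, Lee #10), scope (Sam #14, Lee #11), review (Sam #15, Lee #12); all 7 tasks appear in both, in order, and the DP table's final entry dp[15][12] is also 7, so no common subsequence is longer.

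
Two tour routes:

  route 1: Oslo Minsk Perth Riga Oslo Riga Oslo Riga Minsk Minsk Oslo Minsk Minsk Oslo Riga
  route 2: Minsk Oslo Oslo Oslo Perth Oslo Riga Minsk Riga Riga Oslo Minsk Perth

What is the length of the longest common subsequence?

7

Pick Oslo (route 1 #1, route 2 #4); then Perth (route 1 #3, route 2 #5); then Riga (route 1 #4, route 2 #7); then Riga (route 1 #6, route 2 #9); then Riga (route 1 #8, route 2 #10); then Oslo (route 1 #11, route 2 #11); then Minsk (route 1 #12, route 2 #12); all 7 stops appear in both, in order. dp[15][13] = 7 confirms this is the maximum.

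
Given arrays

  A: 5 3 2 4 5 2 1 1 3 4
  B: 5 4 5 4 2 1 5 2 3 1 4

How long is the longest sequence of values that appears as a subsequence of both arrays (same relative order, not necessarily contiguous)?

Taking 5 (A #1, B #1) → 4 (A #4, B #2) → 5 (A #5, B #3) → 2 (A #6, B #5) → 1 (A #7, B #6) → 1 (A #8, B #10) → 4 (A #10, B #11) gives a common subsequence of length 7. The LCS DP gives dp[10][11] = 7, so this is optimal.

7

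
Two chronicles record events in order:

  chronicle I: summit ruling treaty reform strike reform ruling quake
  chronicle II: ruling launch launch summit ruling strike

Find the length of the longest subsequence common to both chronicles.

3

Pick summit at chronicle I[1]=chronicle II[4]; then ruling at chronicle I[2]=chronicle II[5]; then strike at chronicle I[5]=chronicle II[6]; all 3 events appear in both, in order, and the DP table's final entry dp[8][6] is also 3, so no common subsequence is longer.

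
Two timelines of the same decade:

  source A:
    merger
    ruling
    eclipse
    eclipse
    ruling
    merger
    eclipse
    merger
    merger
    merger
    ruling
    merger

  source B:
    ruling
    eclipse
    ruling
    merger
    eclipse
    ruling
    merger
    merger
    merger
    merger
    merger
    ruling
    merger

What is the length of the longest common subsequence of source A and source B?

10

Match ruling at source A[2]=source B[1] → eclipse at source A[3]=source B[2] → eclipse at source A[4]=source B[5] → ruling at source A[5]=source B[6] → merger at source A[6]=source B[8] → merger at source A[8]=source B[9] → merger at source A[9]=source B[10] → merger at source A[10]=source B[11] → ruling at source A[11]=source B[12] → merger at source A[12]=source B[13] — 10 events in the same relative order in both. dp[12][13] = 10 confirms this is the maximum.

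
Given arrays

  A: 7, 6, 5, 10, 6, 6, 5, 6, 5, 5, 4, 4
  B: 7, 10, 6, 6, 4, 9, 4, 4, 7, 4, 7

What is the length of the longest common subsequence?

Let dp[i][j] be the LCS length of the first i values of A and the first j values of B. dp[i][j] = dp[i-1][j-1]+1 when the i-th and j-th values match, else max(dp[i-1][j], dp[i][j-1]).
    ·  7 10  6  6  4  9  4  4  7  4  7
 ·  0  0  0  0  0  0  0  0  0  0  0  0
 7  0  1  1  1  1  1  1  1  1  1  1  1
 6  0  1  1  2  2  2  2  2  2  2  2  2
 5  0  1  1  2  2  2  2  2  2  2  2  2
10  0  1  2  2  2  2  2  2  2  2  2  2
 6  0  1  2  3  3  3  3  3  3  3  3  3
 6  0  1  2  3  4  4  4  4  4  4  4  4
 5  0  1  2  3  4  4  4  4  4  4  4  4
 6  0  1  2  3  4  4  4  4  4  4  4  4
 5  0  1  2  3  4  4  4  4  4  4  4  4
 5  0  1  2  3  4  4  4  4  4  4  4  4
 4  0  1  2  3  4  5  5  5  5  5  5  5
 4  0  1  2  3  4  5  5  6  6  6  6  6
dp[12][11] = 6. One LCS (by backtracking along matches): 7, 10, 6, 6, 4, 4.

6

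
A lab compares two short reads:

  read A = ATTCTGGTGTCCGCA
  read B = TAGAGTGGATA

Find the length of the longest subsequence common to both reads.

7

Match A (read A #1, read B #2); then G (read A #6, read B #3); then G (read A #7, read B #5); then T (read A #8, read B #6); then G (read A #9, read B #8); then T (read A #10, read B #10); then A (read A #15, read B #11) — 7 bases in the same relative order in both, and the DP table's final entry dp[15][11] is also 7, so no common subsequence is longer.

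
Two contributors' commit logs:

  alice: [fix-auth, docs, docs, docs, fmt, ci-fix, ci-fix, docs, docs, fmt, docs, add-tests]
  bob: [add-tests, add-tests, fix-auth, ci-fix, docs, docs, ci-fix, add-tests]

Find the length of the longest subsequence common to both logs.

Taking fix-auth (alice #1, bob #3); then docs (alice #3, bob #5); then docs (alice #4, bob #6); then ci-fix (alice #7, bob #7); then add-tests (alice #12, bob #8) gives a common subsequence of length 5. The LCS DP gives dp[12][8] = 5, so this is optimal.

5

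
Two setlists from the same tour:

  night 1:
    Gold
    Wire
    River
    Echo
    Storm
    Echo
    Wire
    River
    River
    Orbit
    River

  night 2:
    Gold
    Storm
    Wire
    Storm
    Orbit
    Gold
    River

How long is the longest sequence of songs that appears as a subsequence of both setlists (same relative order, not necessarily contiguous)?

5

Pick Gold (night 1 #1, night 2 #1), then Wire (night 1 #2, night 2 #3), then Storm (night 1 #5, night 2 #4), then Orbit (night 1 #10, night 2 #5), then River (night 1 #11, night 2 #7); all 5 songs appear in both, in order. The LCS DP gives dp[11][7] = 5, so this is optimal.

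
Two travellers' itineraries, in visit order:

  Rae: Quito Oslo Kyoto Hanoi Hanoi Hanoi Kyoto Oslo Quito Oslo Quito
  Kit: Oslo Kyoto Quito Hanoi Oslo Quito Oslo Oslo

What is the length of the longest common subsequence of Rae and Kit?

6

Taking Oslo (Rae #2, Kit #1), Kyoto (Rae #3, Kit #2), Hanoi (Rae #6, Kit #4), Oslo (Rae #8, Kit #5), Quito (Rae #9, Kit #6), Oslo (Rae #10, Kit #8) gives a common subsequence of length 6. dp[11][8] = 6 confirms this is the maximum.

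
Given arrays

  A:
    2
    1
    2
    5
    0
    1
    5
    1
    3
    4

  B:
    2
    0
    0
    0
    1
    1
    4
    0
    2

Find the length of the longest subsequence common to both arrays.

Let dp[i][j] be the LCS length of the first i values of A and the first j values of B. dp[i][j] = dp[i-1][j-1]+1 when the i-th and j-th values match, else max(dp[i-1][j], dp[i][j-1]).
    ·  2  0  0  0  1  1  4  0  2
 ·  0  0  0  0  0  0  0  0  0  0
 2  0  1  1  1  1  1  1  1  1  1
 1  0  1  1  1  1  2  2  2  2  2
 2  0  1  1  1  1  2  2  2  2  3
 5  0  1  1  1  1  2  2  2  2  3
 0  0  1  2  2  2  2  2  2  3  3
 1  0  1  2  2  2  3  3  3  3  3
 5  0  1  2  2  2  3  3  3  3  3
 1  0  1  2  2  2  3  4  4  4  4
 3  0  1  2  2  2  3  4  4  4  4
 4  0  1  2  2  2  3  4  5  5  5
dp[10][9] = 5. One LCS (by backtracking along matches): 2, 0, 1, 1, 4.

5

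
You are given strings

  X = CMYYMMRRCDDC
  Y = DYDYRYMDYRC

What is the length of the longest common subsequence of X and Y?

5

Match Y [3,4], then Y [4,6], then M [5,7], then R [8,10], then C [12,11] — 5 characters in the same relative order in both. The LCS DP gives dp[12][11] = 5, so this is optimal.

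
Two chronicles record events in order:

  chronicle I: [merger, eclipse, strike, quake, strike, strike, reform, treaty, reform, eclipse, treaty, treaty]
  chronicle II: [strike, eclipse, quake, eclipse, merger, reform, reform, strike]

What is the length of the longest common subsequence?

4

Pick eclipse (chronicle I #2, chronicle II #2); then quake (chronicle I #4, chronicle II #3); then reform (chronicle I #7, chronicle II #6); then reform (chronicle I #9, chronicle II #7); all 4 events appear in both, in order. dp[12][8] = 4 confirms this is the maximum.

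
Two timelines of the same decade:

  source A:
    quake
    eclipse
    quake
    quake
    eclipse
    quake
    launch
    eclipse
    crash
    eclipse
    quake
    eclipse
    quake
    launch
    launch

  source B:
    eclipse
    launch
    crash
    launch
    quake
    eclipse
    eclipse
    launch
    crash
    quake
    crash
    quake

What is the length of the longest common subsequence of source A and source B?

One common subsequence of length 7: quake [1,5]; then eclipse [2,6]; then eclipse [5,7]; then launch [7,8]; then crash [9,9]; then quake [11,10]; then quake [13,12], and the DP table's final entry dp[15][12] is also 7, so no common subsequence is longer.

7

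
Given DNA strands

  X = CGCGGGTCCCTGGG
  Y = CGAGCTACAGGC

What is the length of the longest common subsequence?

7

Taking C [1,1] → G [2,4] → C [3,5] → T [7,6] → C [8,8] → G [12,10] → G [13,11] gives a common subsequence of length 7. The LCS DP gives dp[14][12] = 7, so this is optimal.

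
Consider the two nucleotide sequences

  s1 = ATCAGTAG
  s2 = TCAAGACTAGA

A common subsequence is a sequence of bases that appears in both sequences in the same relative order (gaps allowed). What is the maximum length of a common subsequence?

7

Taking T (s1 #2, s2 #1), C (s1 #3, s2 #2), A (s1 #4, s2 #4), G (s1 #5, s2 #5), T (s1 #6, s2 #8), A (s1 #7, s2 #9), G (s1 #8, s2 #10) gives a common subsequence of length 7. dp[8][11] = 7 confirms this is the maximum.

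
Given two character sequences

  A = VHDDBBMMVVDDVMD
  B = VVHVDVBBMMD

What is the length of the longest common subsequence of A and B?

Taking V (A #1, B #2), then H (A #2, B #3), then D (A #3, B #5), then B (A #5, B #7), then B (A #6, B #8), then M (A #8, B #9), then M (A #14, B #10), then D (A #15, B #11) gives a common subsequence of length 8. Since dp[15][11] = 8, nothing longer is possible.

8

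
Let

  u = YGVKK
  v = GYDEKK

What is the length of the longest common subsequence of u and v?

3

Let dp[i][j] be the LCS length of the first i characters of u and the first j characters of v. dp[i][j] = dp[i-1][j-1]+1 when the i-th and j-th characters match, else max(dp[i-1][j], dp[i][j-1]).
    ·  G  Y  D  E  K  K
 ·  0  0  0  0  0  0  0
 Y  0  0  1  1  1  1  1
 G  0  1  1  1  1  1  1
 V  0  1  1  1  1  1  1
 K  0  1  1  1  1  2  2
 K  0  1  1  1  1  2  3
dp[5][6] = 3. One LCS (by backtracking along matches): YKK.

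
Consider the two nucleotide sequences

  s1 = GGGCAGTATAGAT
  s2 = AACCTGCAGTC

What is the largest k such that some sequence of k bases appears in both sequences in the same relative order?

Let dp[i][j] be the LCS length of the first i bases of s1 and the first j bases of s2. dp[i][j] = dp[i-1][j-1]+1 when the i-th and j-th bases match, else max(dp[i-1][j], dp[i][j-1]).
    ·  A  A  C  C  T  G  C  A  G  T  C
 ·  0  0  0  0  0  0  0  0  0  0  0  0
 G  0  0  0  0  0  0  1  1  1  1  1  1
 G  0  0  0  0  0  0  1  1  1  2  2  2
 G  0  0  0  0  0  0  1  1  1  2  2  2
 C  0  0  0  1  1  1  1  2  2  2  2  3
 A  0  1  1  1  1  1  1  2  3  3  3  3
 G  0  1  1  1  1  1  2  2  3  4  4  4
 T  0  1  1  1  1  2  2  2  3  4  5  5
 A  0  1  2  2  2  2  2  2  3  4  5  5
 T  0  1  2  2  2  3  3  3  3  4  5  5
 A  0  1  2  2  2  3  3  3  4  4  5  5
 G  0  1  2  2  2  3  4  4  4  5  5  5
 A  0  1  2  2  2  3  4  4  5  5  5  5
 T  0  1  2  2  2  3  4  4  5  5  6  6
dp[13][11] = 6. One LCS (by backtracking along matches): AATAGT.

6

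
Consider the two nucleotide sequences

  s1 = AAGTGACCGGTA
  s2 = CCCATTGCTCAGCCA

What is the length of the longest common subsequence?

7

One common subsequence of length 7: A at s1[1]=s2[4]; then G at s1[3]=s2[7]; then T at s1[4]=s2[9]; then G at s1[5]=s2[12]; then C at s1[7]=s2[13]; then C at s1[8]=s2[14]; then A at s1[12]=s2[15]. The LCS DP gives dp[12][15] = 7, so this is optimal.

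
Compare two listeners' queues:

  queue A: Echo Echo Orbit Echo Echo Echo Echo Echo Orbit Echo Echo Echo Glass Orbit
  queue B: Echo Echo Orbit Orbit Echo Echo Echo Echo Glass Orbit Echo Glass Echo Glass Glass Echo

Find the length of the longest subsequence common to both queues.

11

One common subsequence of length 11: Echo at queue A[1]=queue B[1], then Echo at queue A[2]=queue B[2], then Orbit at queue A[3]=queue B[4], then Echo at queue A[4]=queue B[5], then Echo at queue A[5]=queue B[6], then Echo at queue A[6]=queue B[7], then Echo at queue A[7]=queue B[8], then Orbit at queue A[9]=queue B[10], then Echo at queue A[10]=queue B[11], then Echo at queue A[11]=queue B[13], then Echo at queue A[12]=queue B[16], and the DP table's final entry dp[14][16] is also 11, so no common subsequence is longer.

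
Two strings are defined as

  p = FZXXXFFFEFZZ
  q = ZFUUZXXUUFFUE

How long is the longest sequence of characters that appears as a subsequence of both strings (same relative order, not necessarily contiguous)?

One common subsequence of length 7: F [1,2] → Z [2,5] → X [3,6] → X [4,7] → F [6,10] → F [7,11] → E [9,13], and the DP table's final entry dp[12][13] is also 7, so no common subsequence is longer.

7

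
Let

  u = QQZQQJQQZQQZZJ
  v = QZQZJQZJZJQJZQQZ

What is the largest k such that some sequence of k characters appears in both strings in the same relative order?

10

Taking Q at u[1]=v[1]; then Q at u[2]=v[3]; then Z at u[3]=v[4]; then Q at u[4]=v[6]; then Q at u[5]=v[11]; then J at u[6]=v[12]; then Z at u[9]=v[13]; then Q at u[10]=v[14]; then Q at u[11]=v[15]; then Z at u[13]=v[16] gives a common subsequence of length 10. The LCS DP gives dp[14][16] = 10, so this is optimal.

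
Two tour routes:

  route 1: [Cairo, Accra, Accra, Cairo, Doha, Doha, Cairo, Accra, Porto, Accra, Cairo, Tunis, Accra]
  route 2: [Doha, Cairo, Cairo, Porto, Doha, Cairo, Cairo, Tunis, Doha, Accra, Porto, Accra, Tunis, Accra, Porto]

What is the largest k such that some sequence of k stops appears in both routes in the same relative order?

9

Match Cairo (route 1 #1, route 2 #2), Cairo (route 1 #4, route 2 #3), Doha (route 1 #5, route 2 #5), Doha (route 1 #6, route 2 #9), Accra (route 1 #8, route 2 #10), Porto (route 1 #9, route 2 #11), Accra (route 1 #10, route 2 #12), Tunis (route 1 #12, route 2 #13), Accra (route 1 #13, route 2 #14) — 9 stops in the same relative order in both, and the DP table's final entry dp[13][15] is also 9, so no common subsequence is longer.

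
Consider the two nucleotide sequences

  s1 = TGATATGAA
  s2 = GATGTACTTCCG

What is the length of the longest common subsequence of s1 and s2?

6

Pick T [1,3] → G [2,4] → A [3,6] → T [4,8] → T [6,9] → G [7,12]; all 6 bases appear in both, in order. Since dp[9][12] = 6, nothing longer is possible.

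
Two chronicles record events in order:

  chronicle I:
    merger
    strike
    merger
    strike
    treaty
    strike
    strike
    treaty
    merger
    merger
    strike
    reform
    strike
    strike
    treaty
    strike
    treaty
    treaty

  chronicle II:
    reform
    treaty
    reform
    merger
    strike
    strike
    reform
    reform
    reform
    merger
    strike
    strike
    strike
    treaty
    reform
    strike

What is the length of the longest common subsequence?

9

Match merger at chronicle I[1]=chronicle II[4], strike at chronicle I[2]=chronicle II[6], merger at chronicle I[3]=chronicle II[10], strike at chronicle I[4]=chronicle II[11], strike at chronicle I[6]=chronicle II[12], strike at chronicle I[7]=chronicle II[13], treaty at chronicle I[8]=chronicle II[14], reform at chronicle I[12]=chronicle II[15], strike at chronicle I[16]=chronicle II[16] — 9 events in the same relative order in both. Since dp[18][16] = 9, nothing longer is possible.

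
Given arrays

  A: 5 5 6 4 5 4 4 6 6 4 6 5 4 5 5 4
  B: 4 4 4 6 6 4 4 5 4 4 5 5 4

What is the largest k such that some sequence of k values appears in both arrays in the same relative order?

11

Pick 4 [4,1], 4 [6,2], 4 [7,3], 6 [8,4], 6 [9,5], 4 [10,7], 5 [12,8], 4 [13,10], 5 [14,11], 5 [15,12], 4 [16,13]; all 11 values appear in both, in order. dp[16][13] = 11 confirms this is the maximum.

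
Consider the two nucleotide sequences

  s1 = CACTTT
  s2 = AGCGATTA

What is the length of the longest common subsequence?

Match C at s1[1]=s2[3], then A at s1[2]=s2[5], then T at s1[4]=s2[6], then T at s1[5]=s2[7] — 4 bases in the same relative order in both. dp[6][8] = 4 confirms this is the maximum.

4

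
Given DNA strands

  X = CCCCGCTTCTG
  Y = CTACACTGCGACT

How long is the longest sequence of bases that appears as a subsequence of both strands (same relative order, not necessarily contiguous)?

7

Let dp[i][j] be the LCS length of the first i bases of X and the first j bases of Y. dp[i][j] = dp[i-1][j-1]+1 when the i-th and j-th bases match, else max(dp[i-1][j], dp[i][j-1]).
    ·  C  T  A  C  A  C  T  G  C  G  A  C  T
 ·  0  0  0  0  0  0  0  0  0  0  0  0  0  0
 C  0  1  1  1  1  1  1  1  1  1  1  1  1  1
 C  0  1  1  1  2  2  2  2  2  2  2  2  2  2
 C  0  1  1  1  2  2  3  3  3  3  3  3  3  3
 C  0  1  1  1  2  2  3  3  3  4  4  4  4  4
 G  0  1  1  1  2  2  3  3  4  4  5  5  5  5
 C  0  1  1  1  2  2  3  3  4  5  5  5  6  6
 T  0  1  2  2  2  2  3  4  4  5  5  5  6  7
 T  0  1  2  2  2  2  3  4  4  5  5  5  6  7
 C  0  1  2  2  3  3  3  4  4  5  5  5  6  7
 T  0  1  2  2  3  3  3  4  4  5  5  5  6  7
 G  0  1  2  2  3  3  3  4  5  5  6  6  6  7
dp[11][13] = 7. One LCS (by backtracking along matches): CCCCGCT.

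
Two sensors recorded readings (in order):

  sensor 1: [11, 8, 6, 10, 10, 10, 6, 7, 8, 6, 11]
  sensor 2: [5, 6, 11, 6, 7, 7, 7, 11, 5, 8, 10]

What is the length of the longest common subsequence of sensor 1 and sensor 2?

Taking 11 (sensor 1 #1, sensor 2 #3); then 6 (sensor 1 #3, sensor 2 #4); then 7 (sensor 1 #8, sensor 2 #7); then 8 (sensor 1 #9, sensor 2 #10) gives a common subsequence of length 4, and the DP table's final entry dp[11][11] is also 4, so no common subsequence is longer.

4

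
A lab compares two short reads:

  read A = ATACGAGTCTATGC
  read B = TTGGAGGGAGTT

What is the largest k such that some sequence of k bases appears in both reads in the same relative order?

7

Taking T (read A #2, read B #2) → A (read A #3, read B #5) → G (read A #5, read B #8) → A (read A #6, read B #9) → G (read A #7, read B #10) → T (read A #10, read B #11) → T (read A #12, read B #12) gives a common subsequence of length 7. dp[14][12] = 7 confirms this is the maximum.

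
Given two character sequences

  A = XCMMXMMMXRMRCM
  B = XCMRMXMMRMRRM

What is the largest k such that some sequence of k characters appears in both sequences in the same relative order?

Taking X at A[1]=B[1], C at A[2]=B[2], M at A[3]=B[3], M at A[4]=B[5], X at A[5]=B[6], M at A[6]=B[7], M at A[7]=B[8], M at A[8]=B[10], R at A[10]=B[11], R at A[12]=B[12], M at A[14]=B[13] gives a common subsequence of length 11, and the DP table's final entry dp[14][13] is also 11, so no common subsequence is longer.

11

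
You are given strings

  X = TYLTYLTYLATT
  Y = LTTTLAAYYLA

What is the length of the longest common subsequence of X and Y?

6

Taking T [1,4]; then L [3,5]; then Y [5,8]; then Y [8,9]; then L [9,10]; then A [10,11] gives a common subsequence of length 6. Since dp[12][11] = 6, nothing longer is possible.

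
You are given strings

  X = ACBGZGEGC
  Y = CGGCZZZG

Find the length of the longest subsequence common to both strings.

Pick C [2,1], then G [4,3], then Z [5,7], then G [8,8]; all 4 characters appear in both, in order, and the DP table's final entry dp[9][8] is also 4, so no common subsequence is longer.

4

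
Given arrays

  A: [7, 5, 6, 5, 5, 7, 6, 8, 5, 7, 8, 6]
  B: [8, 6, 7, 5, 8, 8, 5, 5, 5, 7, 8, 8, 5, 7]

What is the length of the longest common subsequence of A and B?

Match 7 (A #1, B #3), then 5 (A #2, B #7), then 5 (A #4, B #8), then 5 (A #5, B #9), then 7 (A #6, B #10), then 8 (A #8, B #12), then 5 (A #9, B #13), then 7 (A #10, B #14) — 8 values in the same relative order in both. The LCS DP gives dp[12][14] = 8, so this is optimal.

8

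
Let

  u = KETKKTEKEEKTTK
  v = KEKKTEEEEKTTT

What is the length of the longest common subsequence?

Taking K at u[1]=v[1]; then E at u[2]=v[2]; then K at u[4]=v[3]; then K at u[5]=v[4]; then T at u[6]=v[5]; then E at u[7]=v[7]; then E at u[9]=v[8]; then E at u[10]=v[9]; then K at u[11]=v[10]; then T at u[12]=v[12]; then T at u[13]=v[13] gives a common subsequence of length 11. Since dp[14][13] = 11, nothing longer is possible.

11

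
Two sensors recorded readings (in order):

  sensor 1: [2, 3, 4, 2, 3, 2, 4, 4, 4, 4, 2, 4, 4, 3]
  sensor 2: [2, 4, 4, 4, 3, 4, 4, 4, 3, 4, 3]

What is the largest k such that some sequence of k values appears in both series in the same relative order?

9

One common subsequence of length 9: 2 at sensor 1[1]=sensor 2[1] → 4 at sensor 1[3]=sensor 2[2] → 4 at sensor 1[7]=sensor 2[3] → 4 at sensor 1[8]=sensor 2[4] → 4 at sensor 1[9]=sensor 2[6] → 4 at sensor 1[10]=sensor 2[7] → 4 at sensor 1[12]=sensor 2[8] → 4 at sensor 1[13]=sensor 2[10] → 3 at sensor 1[14]=sensor 2[11], and the DP table's final entry dp[14][11] is also 9, so no common subsequence is longer.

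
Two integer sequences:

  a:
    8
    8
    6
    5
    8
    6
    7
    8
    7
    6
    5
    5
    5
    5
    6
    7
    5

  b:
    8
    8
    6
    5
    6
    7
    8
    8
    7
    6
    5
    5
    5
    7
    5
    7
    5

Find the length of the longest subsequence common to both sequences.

One common subsequence of length 15: 8 [1,1], then 8 [2,2], then 6 [3,3], then 5 [4,4], then 6 [6,5], then 7 [7,6], then 8 [8,8], then 7 [9,9], then 6 [10,10], then 5 [11,11], then 5 [12,12], then 5 [13,13], then 5 [14,15], then 7 [16,16], then 5 [17,17]. The LCS DP gives dp[17][17] = 15, so this is optimal.

15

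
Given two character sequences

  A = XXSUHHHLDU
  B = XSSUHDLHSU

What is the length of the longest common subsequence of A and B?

6

Match X at A[1]=B[1] → S at A[3]=B[3] → U at A[4]=B[4] → H at A[5]=B[5] → H at A[6]=B[8] → U at A[10]=B[10] — 6 characters in the same relative order in both. Since dp[10][10] = 6, nothing longer is possible.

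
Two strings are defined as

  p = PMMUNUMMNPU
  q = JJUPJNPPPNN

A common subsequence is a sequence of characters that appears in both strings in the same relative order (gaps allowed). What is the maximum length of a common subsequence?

Let dp[i][j] be the LCS length of the first i characters of p and the first j characters of q. dp[i][j] = dp[i-1][j-1]+1 when the i-th and j-th characters match, else max(dp[i-1][j], dp[i][j-1]).
    ·  J  J  U  P  J  N  P  P  P  N  N
 ·  0  0  0  0  0  0  0  0  0  0  0  0
 P  0  0  0  0  1  1  1  1  1  1  1  1
 M  0  0  0  0  1  1  1  1  1  1  1  1
 M  0  0  0  0  1  1  1  1  1  1  1  1
 U  0  0  0  1  1  1  1  1  1  1  1  1
 N  0  0  0  1  1  1  2  2  2  2  2  2
 U  0  0  0  1  1  1  2  2  2  2  2  2
 M  0  0  0  1  1  1  2  2  2  2  2  2
 M  0  0  0  1  1  1  2  2  2  2  2  2
 N  0  0  0  1  1  1  2  2  2  2  3  3
 P  0  0  0  1  2  2  2  3  3  3  3  3
 U  0  0  0  1  2  2  2  3  3  3  3  3
dp[11][11] = 3. One LCS (by backtracking along matches): PNN.

3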